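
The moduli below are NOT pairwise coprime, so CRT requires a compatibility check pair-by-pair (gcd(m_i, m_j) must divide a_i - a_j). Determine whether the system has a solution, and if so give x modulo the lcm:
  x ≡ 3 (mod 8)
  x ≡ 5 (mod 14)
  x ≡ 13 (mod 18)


Moduli 8, 14, 18 are not pairwise coprime, so CRT works modulo lcm(m_i) when all pairwise compatibility conditions hold.
Pairwise compatibility: gcd(m_i, m_j) must divide a_i - a_j for every pair.
Merge one congruence at a time:
  Start: x ≡ 3 (mod 8).
  Combine with x ≡ 5 (mod 14): gcd(8, 14) = 2; 5 - 3 = 2, which IS divisible by 2, so compatible.
    Write x = 3 + 8·t and substitute into x ≡ 5 (mod 14): 8·t ≡ 5 − 3 = 2 (mod 14).
    Divide the congruence (and modulus) by g = 2: 4·t ≡ 1 (mod 7).
    The inverse of 4 mod 7 is 2 (since 4·2 = 8 = 1·7 + 1), so t ≡ 2·1 = 2 ≡ 2 (mod 7).
    Then x = 3 + 8·2 = 19, valid modulo lcm(8, 14) = 56: x ≡ 19 (mod 56).
  Combine with x ≡ 13 (mod 18): gcd(56, 18) = 2; 13 - 19 = -6, which IS divisible by 2, so compatible.
    Write x = 19 + 56·t and substitute into x ≡ 13 (mod 18): 56·t ≡ 13 − 19 = -6 (mod 18).
    Divide the congruence (and modulus) by g = 2: 28·t ≡ -3 (mod 9).
    Reduce coefficients mod 9: 1·t ≡ 6 (mod 9).
    So t ≡ 6 (mod 9).
    Then x = 19 + 56·6 = 355, valid modulo lcm(56, 18) = 504: x ≡ 355 (mod 504).
Verify: 355 mod 8 = 3, 355 mod 14 = 5, 355 mod 18 = 13.

x ≡ 355 (mod 504).


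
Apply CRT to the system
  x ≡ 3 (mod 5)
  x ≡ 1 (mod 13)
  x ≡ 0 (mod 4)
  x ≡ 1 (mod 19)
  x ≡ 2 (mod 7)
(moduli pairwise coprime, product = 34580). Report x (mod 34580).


Product of moduli M = 5 · 13 · 4 · 19 · 7 = 34580.
Merge one congruence at a time:
  Start: x ≡ 3 (mod 5).
  Combine with x ≡ 1 (mod 13); new modulus lcm = 65.
    Write x = 3 + 5·t and substitute into x ≡ 1 (mod 13): 5·t ≡ 1 − 3 = -2 (mod 13).
    Reduce coefficients mod 13: 5·t ≡ 11 (mod 13).
    The inverse of 5 mod 13 is 8 (since 5·8 = 40 = 3·13 + 1), so t ≡ 8·11 = 88 ≡ 10 (mod 13).
    Then x = 3 + 5·10 = 53, valid modulo lcm(5, 13) = 65: x ≡ 53 (mod 65).
  Combine with x ≡ 0 (mod 4); new modulus lcm = 260.
    Write x = 53 + 65·t and substitute into x ≡ 0 (mod 4): 65·t ≡ 0 − 53 = -53 (mod 4).
    Reduce coefficients mod 4: 1·t ≡ 3 (mod 4).
    So t ≡ 3 (mod 4).
    Then x = 53 + 65·3 = 248, valid modulo lcm(65, 4) = 260: x ≡ 248 (mod 260).
  Combine with x ≡ 1 (mod 19); new modulus lcm = 4940.
    Write x = 248 + 260·t and substitute into x ≡ 1 (mod 19): 260·t ≡ 1 − 248 = -247 (mod 19).
    Reduce coefficients mod 19: 13·t ≡ 0 (mod 19).
    The inverse of 13 mod 19 is 3 (since 13·3 = 39 = 2·19 + 1), so t ≡ 3·0 = 0 ≡ 0 (mod 19).
    Then x = 248 + 260·0 = 248, valid modulo lcm(260, 19) = 4940: x ≡ 248 (mod 4940).
  Combine with x ≡ 2 (mod 7); new modulus lcm = 34580.
    Write x = 248 + 4940·t and substitute into x ≡ 2 (mod 7): 4940·t ≡ 2 − 248 = -246 (mod 7).
    Reduce coefficients mod 7: 5·t ≡ 6 (mod 7).
    The inverse of 5 mod 7 is 3 (since 5·3 = 15 = 2·7 + 1), so t ≡ 3·6 = 18 ≡ 4 (mod 7).
    Then x = 248 + 4940·4 = 20008, valid modulo lcm(4940, 7) = 34580: x ≡ 20008 (mod 34580).
Verify against each original: 20008 mod 5 = 3, 20008 mod 13 = 1, 20008 mod 4 = 0, 20008 mod 19 = 1, 20008 mod 7 = 2.

x ≡ 20008 (mod 34580).


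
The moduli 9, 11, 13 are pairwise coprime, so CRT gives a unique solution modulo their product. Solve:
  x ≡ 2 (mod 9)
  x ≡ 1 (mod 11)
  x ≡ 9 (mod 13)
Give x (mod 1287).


Moduli 9, 11, 13 are pairwise coprime; by CRT there is a unique solution modulo M = 9 · 11 · 13 = 1287.
Solve pairwise, accumulating the modulus:
  Start with x ≡ 2 (mod 9).
  Combine with x ≡ 1 (mod 11): since gcd(9, 11) = 1, we get a unique residue mod 99.
    Write x = 2 + 9·t and substitute into x ≡ 1 (mod 11): 9·t ≡ 1 − 2 = -1 (mod 11).
    Reduce coefficients mod 11: 9·t ≡ 10 (mod 11).
    The inverse of 9 mod 11 is 5 (since 9·5 = 45 = 4·11 + 1), so t ≡ 5·10 = 50 ≡ 6 (mod 11).
    Then x = 2 + 9·6 = 56, valid modulo lcm(9, 11) = 99: x ≡ 56 (mod 99).
  Combine with x ≡ 9 (mod 13): since gcd(99, 13) = 1, we get a unique residue mod 1287.
    Write x = 56 + 99·t and substitute into x ≡ 9 (mod 13): 99·t ≡ 9 − 56 = -47 (mod 13).
    Reduce coefficients mod 13: 8·t ≡ 5 (mod 13).
    The inverse of 8 mod 13 is 5 (since 8·5 = 40 = 3·13 + 1), so t ≡ 5·5 = 25 ≡ 12 (mod 13).
    Then x = 56 + 99·12 = 1244, valid modulo lcm(99, 13) = 1287: x ≡ 1244 (mod 1287).
Verify: 1244 mod 9 = 2 ✓, 1244 mod 11 = 1 ✓, 1244 mod 13 = 9 ✓.

x ≡ 1244 (mod 1287).


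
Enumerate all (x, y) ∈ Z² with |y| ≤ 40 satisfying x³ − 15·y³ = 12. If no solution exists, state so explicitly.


The equation is x³ - 15y³ = 12. For fixed y, x³ = 15·y³ + 12, so a solution requires the RHS to be a perfect cube.
Strategy: iterate y from -40 to 40, compute RHS = 15·y³ + 12, and check whether it is a (positive or negative) perfect cube.
Check small values of y:
  y = 0: RHS = 12 is not a perfect cube.
  y = 1: RHS = 27 = (3)³ ⇒ x = 3 works.
  y = -1: RHS = -3 is not a perfect cube.
  y = 2: RHS = 132 is not a perfect cube.
  y = -2: RHS = -108 is not a perfect cube.
  y = 3: RHS = 417 is not a perfect cube.
  y = -3: RHS = -393 is not a perfect cube.
Continuing the search up to |y| = 40 finds no further solutions beyond those listed.
Collected solutions: (3, 1).

Solutions (with |y| ≤ 40): (3, 1).


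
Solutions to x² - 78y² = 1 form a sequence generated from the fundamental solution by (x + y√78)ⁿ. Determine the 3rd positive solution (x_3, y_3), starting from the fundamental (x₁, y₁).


Step 1: Find the fundamental solution (x₁, y₁) of x² - 78y² = 1.
  Expand √78 as a continued fraction. a₀ = ⌊√78⌋ = 8; iterate m_{k+1} = d_k·a_k − m_k, d_{k+1} = (78 − m_{k+1}²)/d_k, a_{k+1} = ⌊(a₀ + m_{k+1})/d_{k+1}⌋ (starting m₀ = 0, d₀ = 1), with convergents p_k = a_k·p_{k-1} + p_{k-2}, q_k = a_k·q_{k-1} + q_{k-2} (p₋₁ = 1, q₋₁ = 0):
  k = 0: a₀ = 8; p₀/q₀ = 8/1; p₀² − 78·q₀² = 64 − 78 = -14.
  k = 1: m = 8, d = 14, a = ⌊(8 + 8)/14⌋ = 1; p/q = (1·8 + 1)/(1·1 + 0) = 9/1; p² − 78·q² = 81 − 78 = 3.
  k = 2: m = 6, d = 3, a = ⌊(8 + 6)/3⌋ = 4; p/q = (4·9 + 8)/(4·1 + 1) = 44/5; p² − 78·q² = 1936 − 1950 = -14.
  k = 3: m = 6, d = 14, a = ⌊(8 + 6)/14⌋ = 1; p/q = (1·44 + 9)/(1·5 + 1) = 53/6; p² − 78·q² = 2809 − 2808 = 1.
  The first convergent with p² − 78·q² = 1 gives the fundamental solution (x₁, y₁) = (53, 6).
Step 2: Apply the recurrence (x_{n+1}, y_{n+1}) = (x₁x_n + 78y₁y_n, x₁y_n + y₁x_n) repeatedly.
  From (x_1, y_1) = (53, 6): x_2 = 53·53 + 78·6·6 = 5617; y_2 = 53·6 + 6·53 = 636.
  From (x_2, y_2) = (5617, 636): x_3 = 53·5617 + 78·6·636 = 595349; y_3 = 53·636 + 6·5617 = 67410.
Step 3: Verify x_3² - 78·y_3² = 354440431801 - 354440431800 = 1 (should be 1). ✓

(x_1, y_1) = (53, 6); (x_3, y_3) = (595349, 67410).


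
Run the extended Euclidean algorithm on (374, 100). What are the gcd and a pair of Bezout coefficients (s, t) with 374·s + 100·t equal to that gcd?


Euclidean algorithm on (374, 100) — divide until remainder is 0:
  374 = 3 · 100 + 74
  100 = 1 · 74 + 26
  74 = 2 · 26 + 22
  26 = 1 · 22 + 4
  22 = 5 · 4 + 2
  4 = 2 · 2 + 0
gcd(374, 100) = 2.
Track Bezout coefficients alongside the remainders: start with r₀ = 374 = a·1 + b·0 (s = 1, t = 0) and r₁ = 100 = a·0 + b·1 (s = 0, t = 1); each new remainder r_{k+1} = r_{k-1} − q_k·r_k inherits s_{k+1} = s_{k-1} − q_k·s_k, t_{k+1} = t_{k-1} − q_k·t_k, so r_k = a·s_k + b·t_k at every step:
  q = 3: r = 74, s = 1 − 3·0 = 1, t = 0 − 3·1 = -3  (check: 374·1 + 100·(-3) = 74)
  q = 1: r = 26, s = 0 − 1·1 = -1, t = 1 − 1·(-3) = 4  (check: 374·(-1) + 100·4 = 26)
  q = 2: r = 22, s = 1 − 2·(-1) = 3, t = -3 − 2·4 = -11  (check: 374·3 + 100·(-11) = 22)
  q = 1: r = 4, s = -1 − 1·3 = -4, t = 4 − 1·(-11) = 15  (check: 374·(-4) + 100·15 = 4)
  q = 5: r = 2, s = 3 − 5·(-4) = 23, t = -11 − 5·15 = -86  (check: 374·23 + 100·(-86) = 2)
The row with r = 2 (the gcd) gives the Bezout coefficients s = 23, t = -86.
Result: 374 · (23) + 100 · (-86) = 2.

gcd(374, 100) = 2; s = 23, t = -86 (check: 374·23 + 100·(-86) = 2).


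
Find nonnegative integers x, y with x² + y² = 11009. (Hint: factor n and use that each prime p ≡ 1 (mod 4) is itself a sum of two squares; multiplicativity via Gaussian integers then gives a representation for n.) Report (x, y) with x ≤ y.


Step 1: Factor n = 11009 = 101 · 109.
Step 2: Check the mod-4 condition on each prime factor: 101 ≡ 1 (mod 4), exponent 1; 109 ≡ 1 (mod 4), exponent 1.
All primes ≡ 3 (mod 4) appear to even exponent (or don't appear), so by the two-squares theorem n IS expressible as a sum of two squares.
Step 3: Build a representation. Here n = 101 · 109 is a product of primes ≡ 1 (mod 4). Each prime p ≡ 1 (mod 4) is itself a sum of two squares; find a² by testing p − a² for a perfect square:
  101: 101 − 1² = 100 = 10² ⇒ 101 = 1² + 10².
  109: 109 − 1² = 108, 109 − 2² = 105, 109 − 3² = 100 = 10² ⇒ 109 = 3² + 10².
  Combine using the Brahmagupta–Fibonacci identity (a² + b²)(c² + d²) = (ac − bd)² + (ad + bc)² = (ac + bd)² + (ad − bc)²:
  101 · 109 = 11009: from (1² + 10²)(3² + 10²), take (1·3 − 10·10, 1·10 + 10·3) = (3 − 100, 10 + 30) = (-97, 40); dropping signs (only squares matter) gives (97, 40); check 97² + 40² = 9409 + 1600 = 11009 ✓.
Step 4: Order so x ≤ y and verify: 40² + 97² = 1600 + 9409 = 11009 = n. ✓

n = 11009 = 40² + 97² (one valid representation with x ≤ y).


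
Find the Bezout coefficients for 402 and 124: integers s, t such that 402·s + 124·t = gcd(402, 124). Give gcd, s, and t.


Euclidean algorithm on (402, 124) — divide until remainder is 0:
  402 = 3 · 124 + 30
  124 = 4 · 30 + 4
  30 = 7 · 4 + 2
  4 = 2 · 2 + 0
gcd(402, 124) = 2.
Track Bezout coefficients alongside the remainders: start with r₀ = 402 = a·1 + b·0 (s = 1, t = 0) and r₁ = 124 = a·0 + b·1 (s = 0, t = 1); each new remainder r_{k+1} = r_{k-1} − q_k·r_k inherits s_{k+1} = s_{k-1} − q_k·s_k, t_{k+1} = t_{k-1} − q_k·t_k, so r_k = a·s_k + b·t_k at every step:
  q = 3: r = 30, s = 1 − 3·0 = 1, t = 0 − 3·1 = -3  (check: 402·1 + 124·(-3) = 30)
  q = 4: r = 4, s = 0 − 4·1 = -4, t = 1 − 4·(-3) = 13  (check: 402·(-4) + 124·13 = 4)
  q = 7: r = 2, s = 1 − 7·(-4) = 29, t = -3 − 7·13 = -94  (check: 402·29 + 124·(-94) = 2)
The row with r = 2 (the gcd) gives the Bezout coefficients s = 29, t = -94.
Result: 402 · (29) + 124 · (-94) = 2.

gcd(402, 124) = 2; s = 29, t = -94 (check: 402·29 + 124·(-94) = 2).


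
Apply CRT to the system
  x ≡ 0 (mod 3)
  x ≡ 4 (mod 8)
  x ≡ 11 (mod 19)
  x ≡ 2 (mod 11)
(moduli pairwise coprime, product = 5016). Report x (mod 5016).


Product of moduli M = 3 · 8 · 19 · 11 = 5016.
Merge one congruence at a time:
  Start: x ≡ 0 (mod 3).
  Combine with x ≡ 4 (mod 8); new modulus lcm = 24.
    Write x = 0 + 3·t and substitute into x ≡ 4 (mod 8): 3·t ≡ 4 − 0 = 4 (mod 8).
    The inverse of 3 mod 8 is 3 (since 3·3 = 9 = 1·8 + 1), so t ≡ 3·4 = 12 ≡ 4 (mod 8).
    Then x = 0 + 3·4 = 12, valid modulo lcm(3, 8) = 24: x ≡ 12 (mod 24).
  Combine with x ≡ 11 (mod 19); new modulus lcm = 456.
    Write x = 12 + 24·t and substitute into x ≡ 11 (mod 19): 24·t ≡ 11 − 12 = -1 (mod 19).
    Reduce coefficients mod 19: 5·t ≡ 18 (mod 19).
    The inverse of 5 mod 19 is 4 (since 5·4 = 20 = 1·19 + 1), so t ≡ 4·18 = 72 ≡ 15 (mod 19).
    Then x = 12 + 24·15 = 372, valid modulo lcm(24, 19) = 456: x ≡ 372 (mod 456).
  Combine with x ≡ 2 (mod 11); new modulus lcm = 5016.
    Write x = 372 + 456·t and substitute into x ≡ 2 (mod 11): 456·t ≡ 2 − 372 = -370 (mod 11).
    Reduce coefficients mod 11: 5·t ≡ 4 (mod 11).
    The inverse of 5 mod 11 is 9 (since 5·9 = 45 = 4·11 + 1), so t ≡ 9·4 = 36 ≡ 3 (mod 11).
    Then x = 372 + 456·3 = 1740, valid modulo lcm(456, 11) = 5016: x ≡ 1740 (mod 5016).
Verify against each original: 1740 mod 3 = 0, 1740 mod 8 = 4, 1740 mod 19 = 11, 1740 mod 11 = 2.

x ≡ 1740 (mod 5016).


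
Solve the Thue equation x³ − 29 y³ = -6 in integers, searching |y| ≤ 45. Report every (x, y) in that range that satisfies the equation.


The equation is x³ - 29y³ = -6. For fixed y, x³ = 29·y³ − 6, so a solution requires the RHS to be a perfect cube.
Strategy: iterate y from -45 to 45, compute RHS = 29·y³ − 6, and check whether it is a (positive or negative) perfect cube.
Check small values of y:
  y = 0: RHS = -6 is not a perfect cube.
  y = 1: RHS = 23 is not a perfect cube.
  y = -1: RHS = -35 is not a perfect cube.
  y = 2: RHS = 226 is not a perfect cube.
  y = -2: RHS = -238 is not a perfect cube.
  y = 3: RHS = 777 is not a perfect cube.
  y = -3: RHS = -789 is not a perfect cube.
Continuing the search up to |y| = 45 finds no solutions either.
No (x, y) in the scanned range satisfies the equation.

No integer solutions with |y| ≤ 45.


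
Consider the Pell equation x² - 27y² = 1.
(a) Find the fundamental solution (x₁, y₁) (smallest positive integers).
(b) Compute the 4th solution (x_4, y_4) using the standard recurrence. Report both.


Step 1: Find the fundamental solution (x₁, y₁) of x² - 27y² = 1.
  Expand √27 as a continued fraction. a₀ = ⌊√27⌋ = 5; iterate m_{k+1} = d_k·a_k − m_k, d_{k+1} = (27 − m_{k+1}²)/d_k, a_{k+1} = ⌊(a₀ + m_{k+1})/d_{k+1}⌋ (starting m₀ = 0, d₀ = 1), with convergents p_k = a_k·p_{k-1} + p_{k-2}, q_k = a_k·q_{k-1} + q_{k-2} (p₋₁ = 1, q₋₁ = 0):
  k = 0: a₀ = 5; p₀/q₀ = 5/1; p₀² − 27·q₀² = 25 − 27 = -2.
  k = 1: m = 5, d = 2, a = ⌊(5 + 5)/2⌋ = 5; p/q = (5·5 + 1)/(5·1 + 0) = 26/5; p² − 27·q² = 676 − 675 = 1.
  The first convergent with p² − 27·q² = 1 gives the fundamental solution (x₁, y₁) = (26, 5).
Step 2: Apply the recurrence (x_{n+1}, y_{n+1}) = (x₁x_n + 27y₁y_n, x₁y_n + y₁x_n) repeatedly.
  From (x_1, y_1) = (26, 5): x_2 = 26·26 + 27·5·5 = 1351; y_2 = 26·5 + 5·26 = 260.
  From (x_2, y_2) = (1351, 260): x_3 = 26·1351 + 27·5·260 = 70226; y_3 = 26·260 + 5·1351 = 13515.
  From (x_3, y_3) = (70226, 13515): x_4 = 26·70226 + 27·5·13515 = 3650401; y_4 = 26·13515 + 5·70226 = 702520.
Step 3: Verify x_4² - 27·y_4² = 13325427460801 - 13325427460800 = 1 (should be 1). ✓

(x_1, y_1) = (26, 5); (x_4, y_4) = (3650401, 702520).


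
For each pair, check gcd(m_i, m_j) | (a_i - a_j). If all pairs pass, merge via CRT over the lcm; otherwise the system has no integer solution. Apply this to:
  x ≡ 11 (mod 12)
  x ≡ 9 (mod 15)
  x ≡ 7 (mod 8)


Moduli 12, 15, 8 are not pairwise coprime, so CRT works modulo lcm(m_i) when all pairwise compatibility conditions hold.
Pairwise compatibility: gcd(m_i, m_j) must divide a_i - a_j for every pair.
Merge one congruence at a time:
  Start: x ≡ 11 (mod 12).
  Combine with x ≡ 9 (mod 15): gcd(12, 15) = 3, and 9 - 11 = -2 is NOT divisible by 3.
    ⇒ system is inconsistent (no integer solution).

No solution (the system is inconsistent).


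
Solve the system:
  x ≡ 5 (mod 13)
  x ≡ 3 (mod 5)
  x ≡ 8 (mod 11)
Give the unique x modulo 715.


Moduli 13, 5, 11 are pairwise coprime; by CRT there is a unique solution modulo M = 13 · 5 · 11 = 715.
Solve pairwise, accumulating the modulus:
  Start with x ≡ 5 (mod 13).
  Combine with x ≡ 3 (mod 5): since gcd(13, 5) = 1, we get a unique residue mod 65.
    Write x = 5 + 13·t and substitute into x ≡ 3 (mod 5): 13·t ≡ 3 − 5 = -2 (mod 5).
    Reduce coefficients mod 5: 3·t ≡ 3 (mod 5).
    The inverse of 3 mod 5 is 2 (since 3·2 = 6 = 1·5 + 1), so t ≡ 2·3 = 6 ≡ 1 (mod 5).
    Then x = 5 + 13·1 = 18, valid modulo lcm(13, 5) = 65: x ≡ 18 (mod 65).
  Combine with x ≡ 8 (mod 11): since gcd(65, 11) = 1, we get a unique residue mod 715.
    Write x = 18 + 65·t and substitute into x ≡ 8 (mod 11): 65·t ≡ 8 − 18 = -10 (mod 11).
    Reduce coefficients mod 11: 10·t ≡ 1 (mod 11).
    The inverse of 10 mod 11 is 10 (since 10·10 = 100 = 9·11 + 1), so t ≡ 10·1 = 10 ≡ 10 (mod 11).
    Then x = 18 + 65·10 = 668, valid modulo lcm(65, 11) = 715: x ≡ 668 (mod 715).
Verify: 668 mod 13 = 5 ✓, 668 mod 5 = 3 ✓, 668 mod 11 = 8 ✓.

x ≡ 668 (mod 715).


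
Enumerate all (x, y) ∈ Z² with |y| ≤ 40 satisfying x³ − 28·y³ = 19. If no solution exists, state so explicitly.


The equation is x³ - 28y³ = 19. For fixed y, x³ = 28·y³ + 19, so a solution requires the RHS to be a perfect cube.
Strategy: iterate y from -40 to 40, compute RHS = 28·y³ + 19, and check whether it is a (positive or negative) perfect cube.
Check small values of y:
  y = 0: RHS = 19 is not a perfect cube.
  y = 1: RHS = 47 is not a perfect cube.
  y = -1: RHS = -9 is not a perfect cube.
  y = 2: RHS = 243 is not a perfect cube.
  y = -2: RHS = -205 is not a perfect cube.
  y = 3: RHS = 775 is not a perfect cube.
  y = -3: RHS = -737 is not a perfect cube.
Continuing the search up to |y| = 40 finds no solutions either.
No (x, y) in the scanned range satisfies the equation.

No integer solutions with |y| ≤ 40.


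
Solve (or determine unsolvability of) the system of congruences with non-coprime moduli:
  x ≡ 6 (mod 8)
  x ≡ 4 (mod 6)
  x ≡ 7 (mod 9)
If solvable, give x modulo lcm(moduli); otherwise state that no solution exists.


Moduli 8, 6, 9 are not pairwise coprime, so CRT works modulo lcm(m_i) when all pairwise compatibility conditions hold.
Pairwise compatibility: gcd(m_i, m_j) must divide a_i - a_j for every pair.
Merge one congruence at a time:
  Start: x ≡ 6 (mod 8).
  Combine with x ≡ 4 (mod 6): gcd(8, 6) = 2; 4 - 6 = -2, which IS divisible by 2, so compatible.
    Write x = 6 + 8·t and substitute into x ≡ 4 (mod 6): 8·t ≡ 4 − 6 = -2 (mod 6).
    Divide the congruence (and modulus) by g = 2: 4·t ≡ -1 (mod 3).
    Reduce coefficients mod 3: 1·t ≡ 2 (mod 3).
    So t ≡ 2 (mod 3).
    Then x = 6 + 8·2 = 22, valid modulo lcm(8, 6) = 24: x ≡ 22 (mod 24).
  Combine with x ≡ 7 (mod 9): gcd(24, 9) = 3; 7 - 22 = -15, which IS divisible by 3, so compatible.
    Write x = 22 + 24·t and substitute into x ≡ 7 (mod 9): 24·t ≡ 7 − 22 = -15 (mod 9).
    Divide the congruence (and modulus) by g = 3: 8·t ≡ -5 (mod 3).
    Reduce coefficients mod 3: 2·t ≡ 1 (mod 3).
    The inverse of 2 mod 3 is 2 (since 2·2 = 4 = 1·3 + 1), so t ≡ 2·1 = 2 ≡ 2 (mod 3).
    Then x = 22 + 24·2 = 70, valid modulo lcm(24, 9) = 72: x ≡ 70 (mod 72).
Verify: 70 mod 8 = 6, 70 mod 6 = 4, 70 mod 9 = 7.

x ≡ 70 (mod 72).


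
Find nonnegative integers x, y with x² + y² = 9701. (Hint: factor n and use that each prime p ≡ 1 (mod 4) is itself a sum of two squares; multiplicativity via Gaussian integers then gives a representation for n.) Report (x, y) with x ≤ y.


Step 1: Factor n = 9701 = 89 · 109.
Step 2: Check the mod-4 condition on each prime factor: 89 ≡ 1 (mod 4), exponent 1; 109 ≡ 1 (mod 4), exponent 1.
All primes ≡ 3 (mod 4) appear to even exponent (or don't appear), so by the two-squares theorem n IS expressible as a sum of two squares.
Step 3: Build a representation. Here n = 89 · 109 is a product of primes ≡ 1 (mod 4). Each prime p ≡ 1 (mod 4) is itself a sum of two squares; find a² by testing p − a² for a perfect square:
  89: 89 − 1² = 88, 89 − 2² = 85, 89 − 3² = 80, 89 − 4² = 73, 89 − 5² = 64 = 8² ⇒ 89 = 5² + 8².
  109: 109 − 1² = 108, 109 − 2² = 105, 109 − 3² = 100 = 10² ⇒ 109 = 3² + 10².
  Combine using the Brahmagupta–Fibonacci identity (a² + b²)(c² + d²) = (ac − bd)² + (ad + bc)² = (ac + bd)² + (ad − bc)²:
  89 · 109 = 9701: from (5² + 8²)(3² + 10²), take (5·3 − 8·10, 5·10 + 8·3) = (15 − 80, 50 + 24) = (-65, 74); dropping signs (only squares matter) gives (65, 74); check 65² + 74² = 4225 + 5476 = 9701 ✓.
Step 4: Order so x ≤ y and verify: 65² + 74² = 4225 + 5476 = 9701 = n. ✓

n = 9701 = 65² + 74² (one valid representation with x ≤ y).


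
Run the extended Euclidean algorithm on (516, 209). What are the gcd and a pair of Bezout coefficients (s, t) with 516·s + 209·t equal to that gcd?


Euclidean algorithm on (516, 209) — divide until remainder is 0:
  516 = 2 · 209 + 98
  209 = 2 · 98 + 13
  98 = 7 · 13 + 7
  13 = 1 · 7 + 6
  7 = 1 · 6 + 1
  6 = 6 · 1 + 0
gcd(516, 209) = 1.
Track Bezout coefficients alongside the remainders: start with r₀ = 516 = a·1 + b·0 (s = 1, t = 0) and r₁ = 209 = a·0 + b·1 (s = 0, t = 1); each new remainder r_{k+1} = r_{k-1} − q_k·r_k inherits s_{k+1} = s_{k-1} − q_k·s_k, t_{k+1} = t_{k-1} − q_k·t_k, so r_k = a·s_k + b·t_k at every step:
  q = 2: r = 98, s = 1 − 2·0 = 1, t = 0 − 2·1 = -2  (check: 516·1 + 209·(-2) = 98)
  q = 2: r = 13, s = 0 − 2·1 = -2, t = 1 − 2·(-2) = 5  (check: 516·(-2) + 209·5 = 13)
  q = 7: r = 7, s = 1 − 7·(-2) = 15, t = -2 − 7·5 = -37  (check: 516·15 + 209·(-37) = 7)
  q = 1: r = 6, s = -2 − 1·15 = -17, t = 5 − 1·(-37) = 42  (check: 516·(-17) + 209·42 = 6)
  q = 1: r = 1, s = 15 − 1·(-17) = 32, t = -37 − 1·42 = -79  (check: 516·32 + 209·(-79) = 1)
The row with r = 1 (the gcd) gives the Bezout coefficients s = 32, t = -79.
Result: 516 · (32) + 209 · (-79) = 1.

gcd(516, 209) = 1; s = 32, t = -79 (check: 516·32 + 209·(-79) = 1).


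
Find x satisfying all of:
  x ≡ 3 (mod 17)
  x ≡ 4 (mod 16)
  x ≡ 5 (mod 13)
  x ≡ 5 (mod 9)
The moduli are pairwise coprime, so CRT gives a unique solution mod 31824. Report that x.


Product of moduli M = 17 · 16 · 13 · 9 = 31824.
Merge one congruence at a time:
  Start: x ≡ 3 (mod 17).
  Combine with x ≡ 4 (mod 16); new modulus lcm = 272.
    Write x = 3 + 17·t and substitute into x ≡ 4 (mod 16): 17·t ≡ 4 − 3 = 1 (mod 16).
    Reduce coefficients mod 16: 1·t ≡ 1 (mod 16).
    So t ≡ 1 (mod 16).
    Then x = 3 + 17·1 = 20, valid modulo lcm(17, 16) = 272: x ≡ 20 (mod 272).
  Combine with x ≡ 5 (mod 13); new modulus lcm = 3536.
    Write x = 20 + 272·t and substitute into x ≡ 5 (mod 13): 272·t ≡ 5 − 20 = -15 (mod 13).
    Reduce coefficients mod 13: 12·t ≡ 11 (mod 13).
    The inverse of 12 mod 13 is 12 (since 12·12 = 144 = 11·13 + 1), so t ≡ 12·11 = 132 ≡ 2 (mod 13).
    Then x = 20 + 272·2 = 564, valid modulo lcm(272, 13) = 3536: x ≡ 564 (mod 3536).
  Combine with x ≡ 5 (mod 9); new modulus lcm = 31824.
    Write x = 564 + 3536·t and substitute into x ≡ 5 (mod 9): 3536·t ≡ 5 − 564 = -559 (mod 9).
    Reduce coefficients mod 9: 8·t ≡ 8 (mod 9).
    The inverse of 8 mod 9 is 8 (since 8·8 = 64 = 7·9 + 1), so t ≡ 8·8 = 64 ≡ 1 (mod 9).
    Then x = 564 + 3536·1 = 4100, valid modulo lcm(3536, 9) = 31824: x ≡ 4100 (mod 31824).
Verify against each original: 4100 mod 17 = 3, 4100 mod 16 = 4, 4100 mod 13 = 5, 4100 mod 9 = 5.

x ≡ 4100 (mod 31824).


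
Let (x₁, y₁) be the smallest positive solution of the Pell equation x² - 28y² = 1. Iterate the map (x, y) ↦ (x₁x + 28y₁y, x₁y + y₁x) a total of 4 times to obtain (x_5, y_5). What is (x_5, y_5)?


Step 1: Find the fundamental solution (x₁, y₁) of x² - 28y² = 1.
  Expand √28 as a continued fraction. a₀ = ⌊√28⌋ = 5; iterate m_{k+1} = d_k·a_k − m_k, d_{k+1} = (28 − m_{k+1}²)/d_k, a_{k+1} = ⌊(a₀ + m_{k+1})/d_{k+1}⌋ (starting m₀ = 0, d₀ = 1), with convergents p_k = a_k·p_{k-1} + p_{k-2}, q_k = a_k·q_{k-1} + q_{k-2} (p₋₁ = 1, q₋₁ = 0):
  k = 0: a₀ = 5; p₀/q₀ = 5/1; p₀² − 28·q₀² = 25 − 28 = -3.
  k = 1: m = 5, d = 3, a = ⌊(5 + 5)/3⌋ = 3; p/q = (3·5 + 1)/(3·1 + 0) = 16/3; p² − 28·q² = 256 − 252 = 4.
  k = 2: m = 4, d = 4, a = ⌊(5 + 4)/4⌋ = 2; p/q = (2·16 + 5)/(2·3 + 1) = 37/7; p² − 28·q² = 1369 − 1372 = -3.
  k = 3: m = 4, d = 3, a = ⌊(5 + 4)/3⌋ = 3; p/q = (3·37 + 16)/(3·7 + 3) = 127/24; p² − 28·q² = 16129 − 16128 = 1.
  The first convergent with p² − 28·q² = 1 gives the fundamental solution (x₁, y₁) = (127, 24).
Step 2: Apply the recurrence (x_{n+1}, y_{n+1}) = (x₁x_n + 28y₁y_n, x₁y_n + y₁x_n) repeatedly.
  From (x_1, y_1) = (127, 24): x_2 = 127·127 + 28·24·24 = 32257; y_2 = 127·24 + 24·127 = 6096.
  From (x_2, y_2) = (32257, 6096): x_3 = 127·32257 + 28·24·6096 = 8193151; y_3 = 127·6096 + 24·32257 = 1548360.
  From (x_3, y_3) = (8193151, 1548360): x_4 = 127·8193151 + 28·24·1548360 = 2081028097; y_4 = 127·1548360 + 24·8193151 = 393277344.
  From (x_4, y_4) = (2081028097, 393277344): x_5 = 127·2081028097 + 28·24·393277344 = 528572943487; y_5 = 127·393277344 + 24·2081028097 = 99890897016.
Step 3: Verify x_5² - 28·y_5² = 279389356586511295719169 - 279389356586511295719168 = 1 (should be 1). ✓

(x_1, y_1) = (127, 24); (x_5, y_5) = (528572943487, 99890897016).


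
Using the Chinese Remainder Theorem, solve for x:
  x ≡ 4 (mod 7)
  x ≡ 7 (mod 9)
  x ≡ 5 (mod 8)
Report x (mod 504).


Moduli 7, 9, 8 are pairwise coprime; by CRT there is a unique solution modulo M = 7 · 9 · 8 = 504.
Solve pairwise, accumulating the modulus:
  Start with x ≡ 4 (mod 7).
  Combine with x ≡ 7 (mod 9): since gcd(7, 9) = 1, we get a unique residue mod 63.
    Write x = 4 + 7·t and substitute into x ≡ 7 (mod 9): 7·t ≡ 7 − 4 = 3 (mod 9).
    The inverse of 7 mod 9 is 4 (since 7·4 = 28 = 3·9 + 1), so t ≡ 4·3 = 12 ≡ 3 (mod 9).
    Then x = 4 + 7·3 = 25, valid modulo lcm(7, 9) = 63: x ≡ 25 (mod 63).
  Combine with x ≡ 5 (mod 8): since gcd(63, 8) = 1, we get a unique residue mod 504.
    Write x = 25 + 63·t and substitute into x ≡ 5 (mod 8): 63·t ≡ 5 − 25 = -20 (mod 8).
    Reduce coefficients mod 8: 7·t ≡ 4 (mod 8).
    The inverse of 7 mod 8 is 7 (since 7·7 = 49 = 6·8 + 1), so t ≡ 7·4 = 28 ≡ 4 (mod 8).
    Then x = 25 + 63·4 = 277, valid modulo lcm(63, 8) = 504: x ≡ 277 (mod 504).
Verify: 277 mod 7 = 4 ✓, 277 mod 9 = 7 ✓, 277 mod 8 = 5 ✓.

x ≡ 277 (mod 504).


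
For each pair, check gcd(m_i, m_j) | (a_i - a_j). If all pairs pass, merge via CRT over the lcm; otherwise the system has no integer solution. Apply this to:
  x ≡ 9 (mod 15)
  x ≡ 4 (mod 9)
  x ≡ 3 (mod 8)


Moduli 15, 9, 8 are not pairwise coprime, so CRT works modulo lcm(m_i) when all pairwise compatibility conditions hold.
Pairwise compatibility: gcd(m_i, m_j) must divide a_i - a_j for every pair.
Merge one congruence at a time:
  Start: x ≡ 9 (mod 15).
  Combine with x ≡ 4 (mod 9): gcd(15, 9) = 3, and 4 - 9 = -5 is NOT divisible by 3.
    ⇒ system is inconsistent (no integer solution).

No solution (the system is inconsistent).


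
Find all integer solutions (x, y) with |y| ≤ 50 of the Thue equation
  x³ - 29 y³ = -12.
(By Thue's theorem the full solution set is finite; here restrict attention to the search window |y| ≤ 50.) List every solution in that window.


The equation is x³ - 29y³ = -12. For fixed y, x³ = 29·y³ − 12, so a solution requires the RHS to be a perfect cube.
Strategy: iterate y from -50 to 50, compute RHS = 29·y³ − 12, and check whether it is a (positive or negative) perfect cube.
Check small values of y:
  y = 0: RHS = -12 is not a perfect cube.
  y = 1: RHS = 17 is not a perfect cube.
  y = -1: RHS = -41 is not a perfect cube.
  y = 2: RHS = 220 is not a perfect cube.
  y = -2: RHS = -244 is not a perfect cube.
  y = 3: RHS = 771 is not a perfect cube.
  y = -3: RHS = -795 is not a perfect cube.
Continuing the search up to |y| = 50 finds no solutions either.
No (x, y) in the scanned range satisfies the equation.

No integer solutions with |y| ≤ 50.


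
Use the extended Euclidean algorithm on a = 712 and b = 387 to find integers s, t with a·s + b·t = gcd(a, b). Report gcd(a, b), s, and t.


Euclidean algorithm on (712, 387) — divide until remainder is 0:
  712 = 1 · 387 + 325
  387 = 1 · 325 + 62
  325 = 5 · 62 + 15
  62 = 4 · 15 + 2
  15 = 7 · 2 + 1
  2 = 2 · 1 + 0
gcd(712, 387) = 1.
Track Bezout coefficients alongside the remainders: start with r₀ = 712 = a·1 + b·0 (s = 1, t = 0) and r₁ = 387 = a·0 + b·1 (s = 0, t = 1); each new remainder r_{k+1} = r_{k-1} − q_k·r_k inherits s_{k+1} = s_{k-1} − q_k·s_k, t_{k+1} = t_{k-1} − q_k·t_k, so r_k = a·s_k + b·t_k at every step:
  q = 1: r = 325, s = 1 − 1·0 = 1, t = 0 − 1·1 = -1  (check: 712·1 + 387·(-1) = 325)
  q = 1: r = 62, s = 0 − 1·1 = -1, t = 1 − 1·(-1) = 2  (check: 712·(-1) + 387·2 = 62)
  q = 5: r = 15, s = 1 − 5·(-1) = 6, t = -1 − 5·2 = -11  (check: 712·6 + 387·(-11) = 15)
  q = 4: r = 2, s = -1 − 4·6 = -25, t = 2 − 4·(-11) = 46  (check: 712·(-25) + 387·46 = 2)
  q = 7: r = 1, s = 6 − 7·(-25) = 181, t = -11 − 7·46 = -333  (check: 712·181 + 387·(-333) = 1)
The row with r = 1 (the gcd) gives the Bezout coefficients s = 181, t = -333.
Result: 712 · (181) + 387 · (-333) = 1.

gcd(712, 387) = 1; s = 181, t = -333 (check: 712·181 + 387·(-333) = 1).


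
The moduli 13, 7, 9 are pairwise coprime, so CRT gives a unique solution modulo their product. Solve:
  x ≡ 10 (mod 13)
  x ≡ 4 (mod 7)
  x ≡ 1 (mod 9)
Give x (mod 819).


Moduli 13, 7, 9 are pairwise coprime; by CRT there is a unique solution modulo M = 13 · 7 · 9 = 819.
Solve pairwise, accumulating the modulus:
  Start with x ≡ 10 (mod 13).
  Combine with x ≡ 4 (mod 7): since gcd(13, 7) = 1, we get a unique residue mod 91.
    Write x = 10 + 13·t and substitute into x ≡ 4 (mod 7): 13·t ≡ 4 − 10 = -6 (mod 7).
    Reduce coefficients mod 7: 6·t ≡ 1 (mod 7).
    The inverse of 6 mod 7 is 6 (since 6·6 = 36 = 5·7 + 1), so t ≡ 6·1 = 6 ≡ 6 (mod 7).
    Then x = 10 + 13·6 = 88, valid modulo lcm(13, 7) = 91: x ≡ 88 (mod 91).
  Combine with x ≡ 1 (mod 9): since gcd(91, 9) = 1, we get a unique residue mod 819.
    Write x = 88 + 91·t and substitute into x ≡ 1 (mod 9): 91·t ≡ 1 − 88 = -87 (mod 9).
    Reduce coefficients mod 9: 1·t ≡ 3 (mod 9).
    So t ≡ 3 (mod 9).
    Then x = 88 + 91·3 = 361, valid modulo lcm(91, 9) = 819: x ≡ 361 (mod 819).
Verify: 361 mod 13 = 10 ✓, 361 mod 7 = 4 ✓, 361 mod 9 = 1 ✓.

x ≡ 361 (mod 819).


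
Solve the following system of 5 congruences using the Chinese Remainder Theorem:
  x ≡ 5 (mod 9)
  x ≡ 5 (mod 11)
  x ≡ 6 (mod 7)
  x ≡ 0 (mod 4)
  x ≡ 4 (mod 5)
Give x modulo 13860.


Product of moduli M = 9 · 11 · 7 · 4 · 5 = 13860.
Merge one congruence at a time:
  Start: x ≡ 5 (mod 9).
  Combine with x ≡ 5 (mod 11); new modulus lcm = 99.
    Write x = 5 + 9·t and substitute into x ≡ 5 (mod 11): 9·t ≡ 5 − 5 = 0 (mod 11).
    The inverse of 9 mod 11 is 5 (since 9·5 = 45 = 4·11 + 1), so t ≡ 5·0 = 0 ≡ 0 (mod 11).
    Then x = 5 + 9·0 = 5, valid modulo lcm(9, 11) = 99: x ≡ 5 (mod 99).
  Combine with x ≡ 6 (mod 7); new modulus lcm = 693.
    Write x = 5 + 99·t and substitute into x ≡ 6 (mod 7): 99·t ≡ 6 − 5 = 1 (mod 7).
    Reduce coefficients mod 7: 1·t ≡ 1 (mod 7).
    So t ≡ 1 (mod 7).
    Then x = 5 + 99·1 = 104, valid modulo lcm(99, 7) = 693: x ≡ 104 (mod 693).
  Combine with x ≡ 0 (mod 4); new modulus lcm = 2772.
    Write x = 104 + 693·t and substitute into x ≡ 0 (mod 4): 693·t ≡ 0 − 104 = -104 (mod 4).
    Reduce coefficients mod 4: 1·t ≡ 0 (mod 4).
    So t ≡ 0 (mod 4).
    Then x = 104 + 693·0 = 104, valid modulo lcm(693, 4) = 2772: x ≡ 104 (mod 2772).
  Combine with x ≡ 4 (mod 5); new modulus lcm = 13860.
    Write x = 104 + 2772·t and substitute into x ≡ 4 (mod 5): 2772·t ≡ 4 − 104 = -100 (mod 5).
    Reduce coefficients mod 5: 2·t ≡ 0 (mod 5).
    The inverse of 2 mod 5 is 3 (since 2·3 = 6 = 1·5 + 1), so t ≡ 3·0 = 0 ≡ 0 (mod 5).
    Then x = 104 + 2772·0 = 104, valid modulo lcm(2772, 5) = 13860: x ≡ 104 (mod 13860).
Verify against each original: 104 mod 9 = 5, 104 mod 11 = 5, 104 mod 7 = 6, 104 mod 4 = 0, 104 mod 5 = 4.

x ≡ 104 (mod 13860).


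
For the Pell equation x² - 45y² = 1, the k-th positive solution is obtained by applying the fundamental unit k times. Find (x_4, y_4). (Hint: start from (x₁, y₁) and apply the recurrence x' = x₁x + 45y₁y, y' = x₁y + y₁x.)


Step 1: Find the fundamental solution (x₁, y₁) of x² - 45y² = 1.
  Expand √45 as a continued fraction. a₀ = ⌊√45⌋ = 6; iterate m_{k+1} = d_k·a_k − m_k, d_{k+1} = (45 − m_{k+1}²)/d_k, a_{k+1} = ⌊(a₀ + m_{k+1})/d_{k+1}⌋ (starting m₀ = 0, d₀ = 1), with convergents p_k = a_k·p_{k-1} + p_{k-2}, q_k = a_k·q_{k-1} + q_{k-2} (p₋₁ = 1, q₋₁ = 0):
  k = 0: a₀ = 6; p₀/q₀ = 6/1; p₀² − 45·q₀² = 36 − 45 = -9.
  k = 1: m = 6, d = 9, a = ⌊(6 + 6)/9⌋ = 1; p/q = (1·6 + 1)/(1·1 + 0) = 7/1; p² − 45·q² = 49 − 45 = 4.
  k = 2: m = 3, d = 4, a = ⌊(6 + 3)/4⌋ = 2; p/q = (2·7 + 6)/(2·1 + 1) = 20/3; p² − 45·q² = 400 − 405 = -5.
  k = 3: m = 5, d = 5, a = ⌊(6 + 5)/5⌋ = 2; p/q = (2·20 + 7)/(2·3 + 1) = 47/7; p² − 45·q² = 2209 − 2205 = 4.
  k = 4: m = 5, d = 4, a = ⌊(6 + 5)/4⌋ = 2; p/q = (2·47 + 20)/(2·7 + 3) = 114/17; p² − 45·q² = 12996 − 13005 = -9.
  k = 5: m = 3, d = 9, a = ⌊(6 + 3)/9⌋ = 1; p/q = (1·114 + 47)/(1·17 + 7) = 161/24; p² − 45·q² = 25921 − 25920 = 1.
  The first convergent with p² − 45·q² = 1 gives the fundamental solution (x₁, y₁) = (161, 24).
Step 2: Apply the recurrence (x_{n+1}, y_{n+1}) = (x₁x_n + 45y₁y_n, x₁y_n + y₁x_n) repeatedly.
  From (x_1, y_1) = (161, 24): x_2 = 161·161 + 45·24·24 = 51841; y_2 = 161·24 + 24·161 = 7728.
  From (x_2, y_2) = (51841, 7728): x_3 = 161·51841 + 45·24·7728 = 16692641; y_3 = 161·7728 + 24·51841 = 2488392.
  From (x_3, y_3) = (16692641, 2488392): x_4 = 161·16692641 + 45·24·2488392 = 5374978561; y_4 = 161·2488392 + 24·16692641 = 801254496.
Step 3: Verify x_4² - 45·y_4² = 28890394531209630721 - 28890394531209630720 = 1 (should be 1). ✓

(x_1, y_1) = (161, 24); (x_4, y_4) = (5374978561, 801254496).


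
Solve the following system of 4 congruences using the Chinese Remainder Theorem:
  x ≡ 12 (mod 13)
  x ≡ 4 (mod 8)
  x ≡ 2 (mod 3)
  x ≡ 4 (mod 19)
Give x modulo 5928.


Product of moduli M = 13 · 8 · 3 · 19 = 5928.
Merge one congruence at a time:
  Start: x ≡ 12 (mod 13).
  Combine with x ≡ 4 (mod 8); new modulus lcm = 104.
    Write x = 12 + 13·t and substitute into x ≡ 4 (mod 8): 13·t ≡ 4 − 12 = -8 (mod 8).
    Reduce coefficients mod 8: 5·t ≡ 0 (mod 8).
    The inverse of 5 mod 8 is 5 (since 5·5 = 25 = 3·8 + 1), so t ≡ 5·0 = 0 ≡ 0 (mod 8).
    Then x = 12 + 13·0 = 12, valid modulo lcm(13, 8) = 104: x ≡ 12 (mod 104).
  Combine with x ≡ 2 (mod 3); new modulus lcm = 312.
    Write x = 12 + 104·t and substitute into x ≡ 2 (mod 3): 104·t ≡ 2 − 12 = -10 (mod 3).
    Reduce coefficients mod 3: 2·t ≡ 2 (mod 3).
    The inverse of 2 mod 3 is 2 (since 2·2 = 4 = 1·3 + 1), so t ≡ 2·2 = 4 ≡ 1 (mod 3).
    Then x = 12 + 104·1 = 116, valid modulo lcm(104, 3) = 312: x ≡ 116 (mod 312).
  Combine with x ≡ 4 (mod 19); new modulus lcm = 5928.
    Write x = 116 + 312·t and substitute into x ≡ 4 (mod 19): 312·t ≡ 4 − 116 = -112 (mod 19).
    Reduce coefficients mod 19: 8·t ≡ 2 (mod 19).
    The inverse of 8 mod 19 is 12 (since 8·12 = 96 = 5·19 + 1), so t ≡ 12·2 = 24 ≡ 5 (mod 19).
    Then x = 116 + 312·5 = 1676, valid modulo lcm(312, 19) = 5928: x ≡ 1676 (mod 5928).
Verify against each original: 1676 mod 13 = 12, 1676 mod 8 = 4, 1676 mod 3 = 2, 1676 mod 19 = 4.

x ≡ 1676 (mod 5928).


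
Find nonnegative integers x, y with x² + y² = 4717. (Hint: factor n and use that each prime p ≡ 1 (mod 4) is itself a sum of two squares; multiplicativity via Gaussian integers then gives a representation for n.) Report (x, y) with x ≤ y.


Step 1: Factor n = 4717 = 53 · 89.
Step 2: Check the mod-4 condition on each prime factor: 53 ≡ 1 (mod 4), exponent 1; 89 ≡ 1 (mod 4), exponent 1.
All primes ≡ 3 (mod 4) appear to even exponent (or don't appear), so by the two-squares theorem n IS expressible as a sum of two squares.
Step 3: Build a representation. Here n = 53 · 89 is a product of primes ≡ 1 (mod 4). Each prime p ≡ 1 (mod 4) is itself a sum of two squares; find a² by testing p − a² for a perfect square:
  53: 53 − 1² = 52, 53 − 2² = 49 = 7² ⇒ 53 = 2² + 7².
  89: 89 − 1² = 88, 89 − 2² = 85, 89 − 3² = 80, 89 − 4² = 73, 89 − 5² = 64 = 8² ⇒ 89 = 5² + 8².
  Combine using the Brahmagupta–Fibonacci identity (a² + b²)(c² + d²) = (ac − bd)² + (ad + bc)² = (ac + bd)² + (ad − bc)²:
  53 · 89 = 4717: from (2² + 7²)(5² + 8²), take (2·5 − 7·8, 2·8 + 7·5) = (10 − 56, 16 + 35) = (-46, 51); dropping signs (only squares matter) gives (46, 51); check 46² + 51² = 2116 + 2601 = 4717 ✓.
Step 4: Order so x ≤ y and verify: 46² + 51² = 2116 + 2601 = 4717 = n. ✓

n = 4717 = 46² + 51² (one valid representation with x ≤ y).


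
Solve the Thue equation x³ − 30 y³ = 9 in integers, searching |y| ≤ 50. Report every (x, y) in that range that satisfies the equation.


The equation is x³ - 30y³ = 9. For fixed y, x³ = 30·y³ + 9, so a solution requires the RHS to be a perfect cube.
Strategy: iterate y from -50 to 50, compute RHS = 30·y³ + 9, and check whether it is a (positive or negative) perfect cube.
Check small values of y:
  y = 0: RHS = 9 is not a perfect cube.
  y = 1: RHS = 39 is not a perfect cube.
  y = -1: RHS = -21 is not a perfect cube.
  y = 2: RHS = 249 is not a perfect cube.
  y = -2: RHS = -231 is not a perfect cube.
  y = 3: RHS = 819 is not a perfect cube.
  y = -3: RHS = -801 is not a perfect cube.
Continuing the search up to |y| = 50 finds no solutions either.
No (x, y) in the scanned range satisfies the equation.

No integer solutions with |y| ≤ 50.


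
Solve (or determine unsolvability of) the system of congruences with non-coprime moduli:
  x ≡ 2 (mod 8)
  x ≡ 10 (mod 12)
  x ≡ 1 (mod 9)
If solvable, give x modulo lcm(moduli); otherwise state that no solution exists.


Moduli 8, 12, 9 are not pairwise coprime, so CRT works modulo lcm(m_i) when all pairwise compatibility conditions hold.
Pairwise compatibility: gcd(m_i, m_j) must divide a_i - a_j for every pair.
Merge one congruence at a time:
  Start: x ≡ 2 (mod 8).
  Combine with x ≡ 10 (mod 12): gcd(8, 12) = 4; 10 - 2 = 8, which IS divisible by 4, so compatible.
    Write x = 2 + 8·t and substitute into x ≡ 10 (mod 12): 8·t ≡ 10 − 2 = 8 (mod 12).
    Divide the congruence (and modulus) by g = 4: 2·t ≡ 2 (mod 3).
    The inverse of 2 mod 3 is 2 (since 2·2 = 4 = 1·3 + 1), so t ≡ 2·2 = 4 ≡ 1 (mod 3).
    Then x = 2 + 8·1 = 10, valid modulo lcm(8, 12) = 24: x ≡ 10 (mod 24).
  Combine with x ≡ 1 (mod 9): gcd(24, 9) = 3; 1 - 10 = -9, which IS divisible by 3, so compatible.
    Write x = 10 + 24·t and substitute into x ≡ 1 (mod 9): 24·t ≡ 1 − 10 = -9 (mod 9).
    Divide the congruence (and modulus) by g = 3: 8·t ≡ -3 (mod 3).
    Reduce coefficients mod 3: 2·t ≡ 0 (mod 3).
    The inverse of 2 mod 3 is 2 (since 2·2 = 4 = 1·3 + 1), so t ≡ 2·0 = 0 ≡ 0 (mod 3).
    Then x = 10 + 24·0 = 10, valid modulo lcm(24, 9) = 72: x ≡ 10 (mod 72).
Verify: 10 mod 8 = 2, 10 mod 12 = 10, 10 mod 9 = 1.

x ≡ 10 (mod 72).


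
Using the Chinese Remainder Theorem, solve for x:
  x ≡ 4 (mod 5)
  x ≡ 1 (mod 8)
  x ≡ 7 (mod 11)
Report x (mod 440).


Moduli 5, 8, 11 are pairwise coprime; by CRT there is a unique solution modulo M = 5 · 8 · 11 = 440.
Solve pairwise, accumulating the modulus:
  Start with x ≡ 4 (mod 5).
  Combine with x ≡ 1 (mod 8): since gcd(5, 8) = 1, we get a unique residue mod 40.
    Write x = 4 + 5·t and substitute into x ≡ 1 (mod 8): 5·t ≡ 1 − 4 = -3 (mod 8).
    Reduce coefficients mod 8: 5·t ≡ 5 (mod 8).
    The inverse of 5 mod 8 is 5 (since 5·5 = 25 = 3·8 + 1), so t ≡ 5·5 = 25 ≡ 1 (mod 8).
    Then x = 4 + 5·1 = 9, valid modulo lcm(5, 8) = 40: x ≡ 9 (mod 40).
  Combine with x ≡ 7 (mod 11): since gcd(40, 11) = 1, we get a unique residue mod 440.
    Write x = 9 + 40·t and substitute into x ≡ 7 (mod 11): 40·t ≡ 7 − 9 = -2 (mod 11).
    Reduce coefficients mod 11: 7·t ≡ 9 (mod 11).
    The inverse of 7 mod 11 is 8 (since 7·8 = 56 = 5·11 + 1), so t ≡ 8·9 = 72 ≡ 6 (mod 11).
    Then x = 9 + 40·6 = 249, valid modulo lcm(40, 11) = 440: x ≡ 249 (mod 440).
Verify: 249 mod 5 = 4 ✓, 249 mod 8 = 1 ✓, 249 mod 11 = 7 ✓.

x ≡ 249 (mod 440).
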